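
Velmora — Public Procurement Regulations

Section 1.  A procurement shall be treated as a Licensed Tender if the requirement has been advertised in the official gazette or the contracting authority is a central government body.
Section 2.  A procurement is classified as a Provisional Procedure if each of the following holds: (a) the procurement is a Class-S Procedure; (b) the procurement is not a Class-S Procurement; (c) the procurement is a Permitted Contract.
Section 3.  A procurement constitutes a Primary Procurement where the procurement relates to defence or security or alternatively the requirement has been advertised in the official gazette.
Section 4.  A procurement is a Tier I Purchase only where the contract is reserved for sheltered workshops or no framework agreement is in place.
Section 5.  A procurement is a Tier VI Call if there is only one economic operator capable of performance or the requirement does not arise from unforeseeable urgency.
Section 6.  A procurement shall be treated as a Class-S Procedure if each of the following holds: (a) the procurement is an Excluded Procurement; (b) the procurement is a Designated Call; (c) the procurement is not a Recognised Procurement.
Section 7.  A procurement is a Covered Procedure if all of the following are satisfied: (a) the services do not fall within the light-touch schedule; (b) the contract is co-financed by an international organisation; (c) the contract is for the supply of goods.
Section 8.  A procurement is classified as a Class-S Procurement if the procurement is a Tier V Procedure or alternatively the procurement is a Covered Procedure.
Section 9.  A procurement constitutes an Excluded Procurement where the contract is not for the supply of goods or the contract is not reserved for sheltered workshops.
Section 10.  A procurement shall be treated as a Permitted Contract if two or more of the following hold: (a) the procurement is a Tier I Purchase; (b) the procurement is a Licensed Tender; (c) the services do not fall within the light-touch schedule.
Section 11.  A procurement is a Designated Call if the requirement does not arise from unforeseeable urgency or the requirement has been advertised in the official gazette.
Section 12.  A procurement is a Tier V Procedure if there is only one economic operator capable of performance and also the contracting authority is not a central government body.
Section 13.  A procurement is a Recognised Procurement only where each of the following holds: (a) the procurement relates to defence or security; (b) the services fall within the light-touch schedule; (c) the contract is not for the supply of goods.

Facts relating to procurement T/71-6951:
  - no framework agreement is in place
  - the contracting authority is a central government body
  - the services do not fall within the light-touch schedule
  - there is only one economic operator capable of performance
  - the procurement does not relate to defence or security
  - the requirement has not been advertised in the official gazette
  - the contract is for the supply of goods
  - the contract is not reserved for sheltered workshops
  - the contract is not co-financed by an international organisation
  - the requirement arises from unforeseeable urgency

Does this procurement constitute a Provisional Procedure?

No

Under section 9: the contract is not for the supply of goods? no; or the contract is not reserved for sheltered workshops? yes. So the procurement is an Excluded Procurement.
Under section 11: the requirement does not arise from unforeseeable urgency? no; or the requirement has been advertised in the official gazette? no. So the procurement is not a Designated Call.
Under section 13: the procurement relates to defence or security? no; and the services fall within the light-touch schedule? no; and the contract is not for the supply of goods? no. So the procurement is not a Recognised Procurement.
Under section 6: Excluded Procurement (section 9)? yes; and Designated Call (section 11)? no; and not a Recognised Procurement (section 13)? yes. So the procurement is not a Class-S Procedure.
Under section 12: there is only one economic operator capable of performance? yes; and the contracting authority is not a central government body? no. So the procurement is not a Tier V Procedure.
Under section 7: the services do not fall within the light-touch schedule? yes; and the contract is co-financed by an international organisation? no; and the contract is for the supply of goods? yes. So the procurement is not a Covered Procedure.
Under section 8: Tier V Procedure (section 12)? no; or Covered Procedure (section 7)? no. So the procurement is not a Class-S Procurement.
Under section 4: the contract is reserved for sheltered workshops? no; or no framework agreement is in place? yes. So the procurement is a Tier I Purchase.
Under section 1: the requirement has been advertised in the official gazette? no; or the contracting authority is a central government body? yes. So the procurement is a Licensed Tender.
Under section 10: Tier I Purchase (section 4)? yes; Licensed Tender (section 1)? yes; the services do not fall within the light-touch schedule? yes — 3 of 3 hold (need ≥2) → satisfied.
Under section 2: Class-S Procedure (section 6)? no; and not a Class-S Procurement (section 8)? yes; and Permitted Contract (section 10)? yes. So the procurement is not a Provisional Procedure.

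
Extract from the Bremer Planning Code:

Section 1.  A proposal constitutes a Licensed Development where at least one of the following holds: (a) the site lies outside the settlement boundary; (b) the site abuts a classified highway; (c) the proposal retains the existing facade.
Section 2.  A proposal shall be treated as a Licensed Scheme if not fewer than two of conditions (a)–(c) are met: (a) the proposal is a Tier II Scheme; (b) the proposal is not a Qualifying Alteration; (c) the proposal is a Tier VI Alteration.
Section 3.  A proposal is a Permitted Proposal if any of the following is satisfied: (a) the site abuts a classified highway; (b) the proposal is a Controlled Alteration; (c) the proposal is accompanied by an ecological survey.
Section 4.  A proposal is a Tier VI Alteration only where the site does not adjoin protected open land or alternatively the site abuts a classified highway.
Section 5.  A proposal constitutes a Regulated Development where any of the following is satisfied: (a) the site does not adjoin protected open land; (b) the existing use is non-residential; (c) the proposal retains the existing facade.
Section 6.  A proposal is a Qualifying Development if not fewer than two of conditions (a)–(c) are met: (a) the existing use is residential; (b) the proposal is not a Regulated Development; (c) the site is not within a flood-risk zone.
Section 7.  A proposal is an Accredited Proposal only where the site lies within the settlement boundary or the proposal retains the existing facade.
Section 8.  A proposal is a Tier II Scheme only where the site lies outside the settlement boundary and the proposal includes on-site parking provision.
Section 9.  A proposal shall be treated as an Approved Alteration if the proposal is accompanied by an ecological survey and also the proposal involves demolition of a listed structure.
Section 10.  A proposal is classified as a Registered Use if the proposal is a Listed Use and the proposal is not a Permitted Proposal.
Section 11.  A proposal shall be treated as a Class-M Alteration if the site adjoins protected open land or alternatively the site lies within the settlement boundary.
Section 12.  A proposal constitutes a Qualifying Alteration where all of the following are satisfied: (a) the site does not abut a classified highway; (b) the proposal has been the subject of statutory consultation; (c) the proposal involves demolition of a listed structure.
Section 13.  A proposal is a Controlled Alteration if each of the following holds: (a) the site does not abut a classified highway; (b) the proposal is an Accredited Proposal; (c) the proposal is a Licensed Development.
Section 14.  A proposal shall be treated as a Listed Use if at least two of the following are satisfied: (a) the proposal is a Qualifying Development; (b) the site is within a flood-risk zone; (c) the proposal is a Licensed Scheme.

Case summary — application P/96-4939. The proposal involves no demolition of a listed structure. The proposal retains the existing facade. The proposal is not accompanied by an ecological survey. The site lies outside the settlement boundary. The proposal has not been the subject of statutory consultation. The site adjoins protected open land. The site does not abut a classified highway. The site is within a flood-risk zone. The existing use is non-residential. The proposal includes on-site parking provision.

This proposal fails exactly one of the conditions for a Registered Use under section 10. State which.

section 5 — Regulated Development: [the site does not adjoin protected open land? no] OR [the existing use is non-residential? yes] OR [the proposal retains the existing facade? yes] → satisfied.
section 6 — Qualifying Development: the existing use is residential? no; not a Regulated Development (section 5)? no; the site is not within a flood-risk zone? no — 0 of 3 hold (need ≥2) → not satisfied.
section 8 — Tier II Scheme: [the site lies outside the settlement boundary? yes] AND [the proposal includes on-site parking provision? yes] → satisfied.
section 12 — Qualifying Alteration: [the site does not abut a classified highway? yes] AND [the proposal has been the subject of statutory consultation? no] AND [the proposal involves demolition of a listed structure? no] → not satisfied.
section 4 — Tier VI Alteration: [the site does not adjoin protected open land? no] OR [the site abuts a classified highway? no] → not satisfied.
section 2 — Licensed Scheme: Tier II Scheme (section 8)? yes; not a Qualifying Alteration (section 12)? yes; Tier VI Alteration (section 4)? no — 2 of 3 hold (need ≥2) → satisfied.
section 14 — Listed Use: Qualifying Development (section 6)? no; the site is within a flood-risk zone? yes; Licensed Scheme (section 2)? yes — 2 of 3 hold (need ≥2) → satisfied.
section 7 — Accredited Proposal: [the site lies within the settlement boundary? no] OR [the proposal retains the existing facade? yes] → satisfied.
section 1 — Licensed Development: [the site lies outside the settlement boundary? yes] OR [the site abuts a classified highway? no] OR [the proposal retains the existing facade? yes] → satisfied.
section 13 — Controlled Alteration: [the site does not abut a classified highway? yes] AND [Accredited Proposal (section 7)? yes] AND [Licensed Development (section 1)? yes] → satisfied.
section 3 — Permitted Proposal: [the site abuts a classified highway? no] OR [Controlled Alteration (section 13)? yes] OR [the proposal is accompanied by an ecological survey? no] → satisfied.
section 10 — Registered Use: [Listed Use (section 14)? yes] AND [not a Permitted Proposal (section 3)? no] → not satisfied.

Permitted Proposal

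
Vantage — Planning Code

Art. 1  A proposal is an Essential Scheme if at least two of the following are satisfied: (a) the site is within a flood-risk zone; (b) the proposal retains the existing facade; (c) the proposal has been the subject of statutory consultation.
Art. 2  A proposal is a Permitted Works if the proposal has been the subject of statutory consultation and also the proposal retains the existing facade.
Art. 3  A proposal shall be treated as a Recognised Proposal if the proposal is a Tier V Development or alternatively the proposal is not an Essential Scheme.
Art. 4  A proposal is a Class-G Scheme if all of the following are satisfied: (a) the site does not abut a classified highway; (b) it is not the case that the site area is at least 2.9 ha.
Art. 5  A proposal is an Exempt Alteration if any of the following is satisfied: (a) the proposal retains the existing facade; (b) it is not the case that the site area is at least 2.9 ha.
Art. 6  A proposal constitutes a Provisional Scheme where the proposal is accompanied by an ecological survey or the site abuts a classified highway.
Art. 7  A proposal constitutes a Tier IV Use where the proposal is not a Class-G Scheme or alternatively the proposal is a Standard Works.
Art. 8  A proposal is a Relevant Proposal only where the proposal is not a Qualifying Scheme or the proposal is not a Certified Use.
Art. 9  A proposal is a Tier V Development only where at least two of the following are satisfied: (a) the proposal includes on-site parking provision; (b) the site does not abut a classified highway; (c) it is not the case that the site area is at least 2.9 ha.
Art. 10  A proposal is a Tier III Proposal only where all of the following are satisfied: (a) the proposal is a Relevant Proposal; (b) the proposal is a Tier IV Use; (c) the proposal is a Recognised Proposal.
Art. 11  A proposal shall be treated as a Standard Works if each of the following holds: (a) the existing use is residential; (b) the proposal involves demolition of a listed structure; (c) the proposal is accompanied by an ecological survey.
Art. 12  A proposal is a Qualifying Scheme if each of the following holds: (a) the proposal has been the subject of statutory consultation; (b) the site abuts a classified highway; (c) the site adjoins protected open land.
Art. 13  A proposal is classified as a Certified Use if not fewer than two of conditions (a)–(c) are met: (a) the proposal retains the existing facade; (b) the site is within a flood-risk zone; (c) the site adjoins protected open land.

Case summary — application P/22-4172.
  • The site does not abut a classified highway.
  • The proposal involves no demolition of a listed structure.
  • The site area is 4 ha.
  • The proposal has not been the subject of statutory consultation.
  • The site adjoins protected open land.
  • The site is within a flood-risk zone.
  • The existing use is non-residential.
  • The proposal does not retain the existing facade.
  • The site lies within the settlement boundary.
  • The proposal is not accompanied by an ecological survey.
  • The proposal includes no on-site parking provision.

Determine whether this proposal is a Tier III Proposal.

Yes

article 12 — Qualifying Scheme: [the proposal has been the subject of statutory consultation? no] AND [the site abuts a classified highway? no] AND [the site adjoins protected open land? yes] → not satisfied.
article 13 — Certified Use: the proposal retains the existing facade? no; the site is within a flood-risk zone? yes; the site adjoins protected open land? yes — 2 of 3 hold (need ≥2) → satisfied.
article 8 — Relevant Proposal: [not a Qualifying Scheme (article 12)? yes] OR [not a Certified Use (article 13)? no] → satisfied.
article 4 — Class-G Scheme: [the site does not abut a classified highway? yes] AND [site area: 4 ha ≥ 2.9 ha? yes, so negated condition no] → not satisfied.
article 11 — Standard Works: [the existing use is residential? no] AND [the proposal involves demolition of a listed structure? no] AND [the proposal is accompanied by an ecological survey? no] → not satisfied.
article 7 — Tier IV Use: [not a Class-G Scheme (article 4)? yes] OR [Standard Works (article 11)? no] → satisfied.
article 9 — Tier V Development: the proposal includes on-site parking provision? no; the site does not abut a classified highway? yes; site area: 4 ha ≥ 2.9 ha? yes, so negated condition no — 1 of 3 hold (need ≥2) → not satisfied.
article 1 — Essential Scheme: the site is within a flood-risk zone? yes; the proposal retains the existing facade? no; the proposal has been the subject of statutory consultation? no — 1 of 3 hold (need ≥2) → not satisfied.
article 3 — Recognised Proposal: [Tier V Development (article 9)? no] OR [not an Essential Scheme (article 1)? yes] → satisfied.
article 10 — Tier III Proposal: [Relevant Proposal (article 8)? yes] AND [Tier IV Use (article 7)? yes] AND [Recognised Proposal (article 3)? yes] → satisfied.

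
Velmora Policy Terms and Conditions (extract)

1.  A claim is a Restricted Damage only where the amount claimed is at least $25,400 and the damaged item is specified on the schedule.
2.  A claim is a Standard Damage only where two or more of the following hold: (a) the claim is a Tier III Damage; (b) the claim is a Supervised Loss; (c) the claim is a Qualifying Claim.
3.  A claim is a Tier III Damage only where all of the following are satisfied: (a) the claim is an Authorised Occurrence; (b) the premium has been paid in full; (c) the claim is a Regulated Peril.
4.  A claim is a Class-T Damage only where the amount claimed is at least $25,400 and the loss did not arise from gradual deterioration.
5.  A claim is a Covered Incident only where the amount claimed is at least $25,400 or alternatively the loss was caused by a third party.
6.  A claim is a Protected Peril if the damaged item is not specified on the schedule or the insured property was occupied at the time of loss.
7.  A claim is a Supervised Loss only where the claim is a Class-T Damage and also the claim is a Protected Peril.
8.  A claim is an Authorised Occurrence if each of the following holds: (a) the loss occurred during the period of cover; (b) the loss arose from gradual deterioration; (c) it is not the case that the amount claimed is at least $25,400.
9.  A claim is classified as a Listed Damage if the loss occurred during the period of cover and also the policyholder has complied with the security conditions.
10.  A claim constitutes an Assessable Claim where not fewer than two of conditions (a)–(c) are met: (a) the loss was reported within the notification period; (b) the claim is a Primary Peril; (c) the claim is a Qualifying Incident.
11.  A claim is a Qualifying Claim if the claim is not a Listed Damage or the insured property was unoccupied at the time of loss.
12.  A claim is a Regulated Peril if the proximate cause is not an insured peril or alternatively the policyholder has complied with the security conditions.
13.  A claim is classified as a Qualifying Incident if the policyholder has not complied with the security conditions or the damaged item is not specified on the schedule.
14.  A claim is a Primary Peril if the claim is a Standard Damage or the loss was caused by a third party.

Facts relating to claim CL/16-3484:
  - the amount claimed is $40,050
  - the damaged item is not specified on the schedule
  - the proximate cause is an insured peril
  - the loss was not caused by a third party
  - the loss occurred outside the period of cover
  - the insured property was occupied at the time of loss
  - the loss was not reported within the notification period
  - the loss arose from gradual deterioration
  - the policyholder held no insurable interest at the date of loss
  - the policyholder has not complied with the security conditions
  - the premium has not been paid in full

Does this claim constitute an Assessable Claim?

No

Under paragraph 8: the loss occurred during the period of cover? no; and the loss arose from gradual deterioration? yes; and amount claimed: $40,050 ≥ $25,400? yes, so negated condition no. So the claim is not an Authorised Occurrence.
Under paragraph 12: the proximate cause is not an insured peril? no; or the policyholder has complied with the security conditions? no. So the claim is not a Regulated Peril.
Under paragraph 3: Authorised Occurrence (paragraph 8)? no; and the premium has been paid in full? no; and Regulated Peril (paragraph 12)? no. So the claim is not a Tier III Damage.
Under paragraph 4: amount claimed: $40,050 ≥ $25,400? yes; and the loss did not arise from gradual deterioration? no. So the claim is not a Class-T Damage.
Under paragraph 6: the damaged item is not specified on the schedule? yes; or the insured property was occupied at the time of loss? yes. So the claim is a Protected Peril.
Under paragraph 7: Class-T Damage (paragraph 4)? no; and Protected Peril (paragraph 6)? yes. So the claim is not a Supervised Loss.
Under paragraph 9: the loss occurred during the period of cover? no; and the policyholder has complied with the security conditions? no. So the claim is not a Listed Damage.
Under paragraph 11: not a Listed Damage (paragraph 9)? yes; or the insured property was unoccupied at the time of loss? no. So the claim is a Qualifying Claim.
Under paragraph 2: Tier III Damage (paragraph 3)? no; Supervised Loss (paragraph 7)? no; Qualifying Claim (paragraph 11)? yes — 1 of 3 hold (need ≥2) → not satisfied.
Under paragraph 14: Standard Damage (paragraph 2)? no; or the loss was caused by a third party? no. So the claim is not a Primary Peril.
Under paragraph 13: the policyholder has not complied with the security conditions? yes; or the damaged item is not specified on the schedule? yes. So the claim is a Qualifying Incident.
Under paragraph 10: the loss was reported within the notification period? no; Primary Peril (paragraph 14)? no; Qualifying Incident (paragraph 13)? yes — 1 of 3 hold (need ≥2) → not satisfied.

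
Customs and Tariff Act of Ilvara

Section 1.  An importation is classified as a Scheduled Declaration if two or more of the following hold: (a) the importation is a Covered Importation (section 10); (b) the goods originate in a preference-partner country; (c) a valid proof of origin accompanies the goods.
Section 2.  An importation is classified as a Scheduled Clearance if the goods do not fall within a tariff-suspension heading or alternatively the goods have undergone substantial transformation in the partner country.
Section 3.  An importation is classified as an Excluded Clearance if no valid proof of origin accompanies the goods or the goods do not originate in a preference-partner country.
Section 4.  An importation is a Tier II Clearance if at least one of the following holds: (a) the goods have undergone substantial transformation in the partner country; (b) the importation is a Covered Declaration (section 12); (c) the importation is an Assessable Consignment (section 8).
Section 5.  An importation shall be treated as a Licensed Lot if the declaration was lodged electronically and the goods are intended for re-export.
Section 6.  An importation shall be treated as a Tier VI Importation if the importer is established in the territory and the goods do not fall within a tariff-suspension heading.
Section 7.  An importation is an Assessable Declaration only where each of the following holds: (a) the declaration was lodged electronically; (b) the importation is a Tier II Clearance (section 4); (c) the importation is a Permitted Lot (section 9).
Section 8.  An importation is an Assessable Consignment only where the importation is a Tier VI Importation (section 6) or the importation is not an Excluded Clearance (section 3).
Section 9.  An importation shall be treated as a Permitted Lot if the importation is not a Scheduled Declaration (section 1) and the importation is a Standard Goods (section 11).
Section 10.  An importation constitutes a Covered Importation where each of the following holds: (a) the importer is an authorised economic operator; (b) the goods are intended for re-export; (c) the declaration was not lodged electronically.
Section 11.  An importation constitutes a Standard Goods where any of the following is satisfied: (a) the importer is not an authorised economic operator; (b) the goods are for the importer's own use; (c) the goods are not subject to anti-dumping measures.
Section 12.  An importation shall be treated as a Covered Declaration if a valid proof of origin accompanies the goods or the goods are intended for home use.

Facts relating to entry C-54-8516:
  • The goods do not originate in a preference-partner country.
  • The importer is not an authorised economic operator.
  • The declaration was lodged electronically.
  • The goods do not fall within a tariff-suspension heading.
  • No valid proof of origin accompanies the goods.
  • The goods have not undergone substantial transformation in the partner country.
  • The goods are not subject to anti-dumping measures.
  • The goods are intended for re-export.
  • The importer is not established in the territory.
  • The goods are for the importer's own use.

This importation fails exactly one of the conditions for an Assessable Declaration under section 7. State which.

Tier II Clearance

Under section 12: a valid proof of origin accompanies the goods? no; or the goods are intended for home use? no. So the importation is not a Covered Declaration.
Under section 6: the importer is established in the territory? no; and the goods do not fall within a tariff-suspension heading? yes. So the importation is not a Tier VI Importation.
Under section 3: no valid proof of origin accompanies the goods? yes; or the goods do not originate in a preference-partner country? yes. So the importation is an Excluded Clearance.
Under section 8: Tier VI Importation (section 6)? no; or not an Excluded Clearance (section 3)? no. So the importation is not an Assessable Consignment.
Under section 4: the goods have undergone substantial transformation in the partner country? no; or Covered Declaration (section 12)? no; or Assessable Consignment (section 8)? no. So the importation is not a Tier II Clearance.
Under section 10: the importer is an authorised economic operator? no; and the goods are intended for re-export? yes; and the declaration was not lodged electronically? no. So the importation is not a Covered Importation.
Under section 1: Covered Importation (section 10)? no; the goods originate in a preference-partner country? no; a valid proof of origin accompanies the goods? no — 0 of 3 hold (need ≥2) → not satisfied.
Under section 11: the importer is not an authorised economic operator? yes; or the goods are for the importer's own use? yes; or the goods are not subject to anti-dumping measures? yes. So the importation is a Standard Goods.
Under section 9: not a Scheduled Declaration (section 1)? yes; and Standard Goods (section 11)? yes. So the importation is a Permitted Lot.
Under section 7: the declaration was lodged electronically? yes; and Tier II Clearance (section 4)? no; and Permitted Lot (section 9)? yes. So the importation is not an Assessable Declaration.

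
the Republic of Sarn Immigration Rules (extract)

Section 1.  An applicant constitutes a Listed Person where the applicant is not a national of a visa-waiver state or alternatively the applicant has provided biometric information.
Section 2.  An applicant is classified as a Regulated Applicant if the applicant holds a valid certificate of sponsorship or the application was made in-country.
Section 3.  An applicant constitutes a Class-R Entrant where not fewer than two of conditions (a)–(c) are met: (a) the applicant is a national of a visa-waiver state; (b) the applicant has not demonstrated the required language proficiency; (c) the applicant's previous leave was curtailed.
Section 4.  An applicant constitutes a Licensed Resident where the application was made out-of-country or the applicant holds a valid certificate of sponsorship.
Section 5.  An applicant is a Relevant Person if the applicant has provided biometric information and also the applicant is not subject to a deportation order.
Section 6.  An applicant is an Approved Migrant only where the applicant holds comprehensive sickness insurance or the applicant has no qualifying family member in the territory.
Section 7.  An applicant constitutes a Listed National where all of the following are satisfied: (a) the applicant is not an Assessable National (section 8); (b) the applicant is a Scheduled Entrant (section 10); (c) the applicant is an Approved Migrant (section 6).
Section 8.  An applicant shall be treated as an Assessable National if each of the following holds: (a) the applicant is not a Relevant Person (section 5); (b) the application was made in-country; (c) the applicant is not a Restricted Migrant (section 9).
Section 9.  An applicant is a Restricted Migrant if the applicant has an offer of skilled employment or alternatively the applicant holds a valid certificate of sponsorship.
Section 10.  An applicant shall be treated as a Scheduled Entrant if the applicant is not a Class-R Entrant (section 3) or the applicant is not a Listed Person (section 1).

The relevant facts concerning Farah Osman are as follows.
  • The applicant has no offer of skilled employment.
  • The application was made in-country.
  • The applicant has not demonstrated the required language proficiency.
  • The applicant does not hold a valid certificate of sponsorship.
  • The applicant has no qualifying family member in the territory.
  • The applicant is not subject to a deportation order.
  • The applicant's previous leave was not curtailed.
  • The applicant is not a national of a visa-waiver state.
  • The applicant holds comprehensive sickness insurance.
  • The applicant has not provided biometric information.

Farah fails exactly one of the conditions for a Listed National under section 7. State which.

Under section 5: the applicant has provided biometric information? no; and the applicant is not subject to a deportation order? yes. So the applicant is not a Relevant Person.
Under section 9: the applicant has an offer of skilled employment? no; or the applicant holds a valid certificate of sponsorship? no. So the applicant is not a Restricted Migrant.
Under section 8: not a Relevant Person (section 5)? yes; and the application was made in-country? yes; and not a Restricted Migrant (section 9)? yes. So the applicant is an Assessable National.
Under section 3: the applicant is a national of a visa-waiver state? no; the applicant has not demonstrated the required language proficiency? yes; the applicant's previous leave was curtailed? no — 1 of 3 hold (need ≥2) → not satisfied.
Under section 1: the applicant is not a national of a visa-waiver state? yes; or the applicant has provided biometric information? no. So the applicant is a Listed Person.
Under section 10: not a Class-R Entrant (section 3)? yes; or not a Listed Person (section 1)? no. So the applicant is a Scheduled Entrant.
Under section 6: the applicant holds comprehensive sickness insurance? yes; or the applicant has no qualifying family member in the territory? yes. So the applicant is an Approved Migrant.
Under section 7: not an Assessable National (section 8)? no; and Scheduled Entrant (section 10)? yes; and Approved Migrant (section 6)? yes. So the applicant is not a Listed National.

Assessable National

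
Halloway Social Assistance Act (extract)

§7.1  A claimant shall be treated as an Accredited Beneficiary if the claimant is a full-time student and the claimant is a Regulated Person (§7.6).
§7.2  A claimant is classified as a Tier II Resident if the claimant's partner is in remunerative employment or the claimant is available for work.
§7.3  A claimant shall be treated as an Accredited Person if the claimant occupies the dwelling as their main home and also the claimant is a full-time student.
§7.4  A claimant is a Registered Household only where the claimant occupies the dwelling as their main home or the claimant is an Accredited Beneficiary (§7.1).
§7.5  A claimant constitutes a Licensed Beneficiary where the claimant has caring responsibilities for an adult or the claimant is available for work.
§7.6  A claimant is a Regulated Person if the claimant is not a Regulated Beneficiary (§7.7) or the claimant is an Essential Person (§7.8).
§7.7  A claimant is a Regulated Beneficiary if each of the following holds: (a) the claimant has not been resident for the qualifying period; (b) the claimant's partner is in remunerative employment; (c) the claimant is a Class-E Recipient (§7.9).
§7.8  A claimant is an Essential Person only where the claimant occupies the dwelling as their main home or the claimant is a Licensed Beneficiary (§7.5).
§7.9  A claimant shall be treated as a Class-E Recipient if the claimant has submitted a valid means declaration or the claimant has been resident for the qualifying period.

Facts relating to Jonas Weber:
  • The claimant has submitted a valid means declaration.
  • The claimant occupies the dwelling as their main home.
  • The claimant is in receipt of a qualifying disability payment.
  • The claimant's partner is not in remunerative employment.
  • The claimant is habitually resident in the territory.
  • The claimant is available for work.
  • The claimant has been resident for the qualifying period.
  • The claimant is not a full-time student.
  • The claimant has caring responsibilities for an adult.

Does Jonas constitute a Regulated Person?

§7.9 — Class-E Recipient: [the claimant has submitted a valid means declaration? yes] OR [the claimant has been resident for the qualifying period? yes] → satisfied.
§7.7 — Regulated Beneficiary: [the claimant has not been resident for the qualifying period? no] AND [the claimant's partner is in remunerative employment? no] AND [Class-E Recipient (§7.9)? yes] → not satisfied.
§7.5 — Licensed Beneficiary: [the claimant has caring responsibilities for an adult? yes] OR [the claimant is available for work? yes] → satisfied.
§7.8 — Essential Person: [the claimant occupies the dwelling as their main home? yes] OR [Licensed Beneficiary (§7.5)? yes] → satisfied.
§7.6 — Regulated Person: [not a Regulated Beneficiary (§7.7)? yes] OR [Essential Person (§7.8)? yes] → satisfied.

Yes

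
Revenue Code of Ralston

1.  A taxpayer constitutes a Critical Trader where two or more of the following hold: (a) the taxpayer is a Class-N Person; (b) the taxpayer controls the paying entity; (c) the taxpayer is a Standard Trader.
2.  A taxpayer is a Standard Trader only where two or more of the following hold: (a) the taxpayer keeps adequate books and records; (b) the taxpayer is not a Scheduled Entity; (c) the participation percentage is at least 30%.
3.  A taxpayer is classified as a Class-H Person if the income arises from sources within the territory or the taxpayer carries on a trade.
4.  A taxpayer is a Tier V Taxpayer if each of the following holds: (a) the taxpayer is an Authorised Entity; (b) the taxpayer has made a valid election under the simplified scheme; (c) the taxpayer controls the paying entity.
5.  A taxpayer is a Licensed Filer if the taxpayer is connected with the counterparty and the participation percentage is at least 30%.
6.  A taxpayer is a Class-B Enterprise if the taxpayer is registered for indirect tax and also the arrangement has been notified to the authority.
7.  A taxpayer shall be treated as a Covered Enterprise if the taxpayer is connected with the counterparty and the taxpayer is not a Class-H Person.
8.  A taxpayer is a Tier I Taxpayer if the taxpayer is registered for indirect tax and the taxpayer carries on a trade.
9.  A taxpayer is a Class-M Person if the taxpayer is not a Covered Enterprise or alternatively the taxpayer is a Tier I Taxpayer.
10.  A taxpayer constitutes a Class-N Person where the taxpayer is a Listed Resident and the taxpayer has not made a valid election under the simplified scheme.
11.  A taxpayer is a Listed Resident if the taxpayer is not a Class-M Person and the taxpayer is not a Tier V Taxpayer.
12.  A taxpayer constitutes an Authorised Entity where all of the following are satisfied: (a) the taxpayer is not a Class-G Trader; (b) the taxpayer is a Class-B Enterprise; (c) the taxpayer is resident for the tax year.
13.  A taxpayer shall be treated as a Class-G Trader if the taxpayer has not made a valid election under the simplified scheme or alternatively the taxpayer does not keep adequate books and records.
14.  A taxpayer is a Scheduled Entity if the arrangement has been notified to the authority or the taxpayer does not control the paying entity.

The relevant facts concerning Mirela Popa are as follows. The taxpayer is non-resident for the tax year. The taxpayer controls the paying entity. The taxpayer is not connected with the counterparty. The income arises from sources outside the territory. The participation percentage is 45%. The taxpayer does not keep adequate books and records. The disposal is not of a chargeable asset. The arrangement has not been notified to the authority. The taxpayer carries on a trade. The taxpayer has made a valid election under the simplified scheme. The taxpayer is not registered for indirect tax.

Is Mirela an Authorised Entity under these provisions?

No

paragraph 13 — Class-G Trader: [the taxpayer has not made a valid election under the simplified scheme? no] OR [the taxpayer does not keep adequate books and records? yes] → satisfied.
paragraph 6 — Class-B Enterprise: [the taxpayer is registered for indirect tax? no] AND [the arrangement has been notified to the authority? no] → not satisfied.
paragraph 12 — Authorised Entity: [not a Class-G Trader (paragraph 13)? no] AND [Class-B Enterprise (paragraph 6)? no] AND [the taxpayer is resident for the tax year? no] → not satisfied.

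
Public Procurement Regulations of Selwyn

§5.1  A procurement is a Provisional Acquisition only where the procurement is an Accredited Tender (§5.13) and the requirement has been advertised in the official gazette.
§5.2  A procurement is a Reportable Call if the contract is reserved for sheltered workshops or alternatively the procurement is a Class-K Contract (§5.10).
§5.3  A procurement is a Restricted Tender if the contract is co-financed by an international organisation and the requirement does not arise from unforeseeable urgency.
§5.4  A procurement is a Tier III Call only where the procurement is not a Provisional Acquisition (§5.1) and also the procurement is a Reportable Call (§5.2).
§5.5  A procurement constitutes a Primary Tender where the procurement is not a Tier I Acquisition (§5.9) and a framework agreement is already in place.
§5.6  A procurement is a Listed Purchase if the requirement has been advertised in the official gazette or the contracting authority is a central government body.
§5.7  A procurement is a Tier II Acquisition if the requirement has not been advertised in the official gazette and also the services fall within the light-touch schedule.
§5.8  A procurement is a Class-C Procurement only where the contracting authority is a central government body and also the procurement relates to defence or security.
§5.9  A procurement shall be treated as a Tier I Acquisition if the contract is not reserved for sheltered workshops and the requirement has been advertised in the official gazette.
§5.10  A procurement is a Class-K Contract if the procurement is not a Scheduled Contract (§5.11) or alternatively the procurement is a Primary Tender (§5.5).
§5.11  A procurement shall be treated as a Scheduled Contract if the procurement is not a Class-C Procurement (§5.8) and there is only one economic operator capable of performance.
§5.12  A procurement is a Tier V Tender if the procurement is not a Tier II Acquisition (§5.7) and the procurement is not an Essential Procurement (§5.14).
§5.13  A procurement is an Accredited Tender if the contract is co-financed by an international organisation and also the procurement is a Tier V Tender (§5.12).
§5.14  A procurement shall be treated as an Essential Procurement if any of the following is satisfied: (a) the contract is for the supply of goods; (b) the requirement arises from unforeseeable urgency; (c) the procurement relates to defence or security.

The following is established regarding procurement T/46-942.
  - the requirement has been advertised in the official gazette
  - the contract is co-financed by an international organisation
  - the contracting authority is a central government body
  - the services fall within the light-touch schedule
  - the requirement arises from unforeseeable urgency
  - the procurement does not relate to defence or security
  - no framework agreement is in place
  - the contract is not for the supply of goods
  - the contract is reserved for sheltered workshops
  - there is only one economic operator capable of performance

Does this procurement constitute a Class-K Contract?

No

Under §5.8: the contracting authority is a central government body? yes; and the procurement relates to defence or security? no. So the procurement is not a Class-C Procurement.
Under §5.11: not a Class-C Procurement (§5.8)? yes; and there is only one economic operator capable of performance? yes. So the procurement is a Scheduled Contract.
Under §5.9: the contract is not reserved for sheltered workshops? no; and the requirement has been advertised in the official gazette? yes. So the procurement is not a Tier I Acquisition.
Under §5.5: not a Tier I Acquisition (§5.9)? yes; and a framework agreement is already in place? no. So the procurement is not a Primary Tender.
Under §5.10: not a Scheduled Contract (§5.11)? no; or Primary Tender (§5.5)? no. So the procurement is not a Class-K Contract.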